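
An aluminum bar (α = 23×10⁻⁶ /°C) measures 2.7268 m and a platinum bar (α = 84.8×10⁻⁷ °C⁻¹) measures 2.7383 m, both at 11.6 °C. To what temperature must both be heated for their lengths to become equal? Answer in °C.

T = 302.8 °C

L₁(1 + α₁ΔT) = L₂(1 + α₂ΔT) ⇒ ΔT = (L₂ − L₁)/(α₁L₁ − α₂L₂)
L₂ − L₁ = 2.7383 − 2.7268 = 1.15×10⁻² m
α₁L₁ − α₂L₂ = 23×10⁻⁶×2.7268 − 84.8×10⁻⁷×2.7383 = 3.9495616×10⁻⁵ m/K
ΔT = 1.15×10⁻² / 3.9495616×10⁻⁵ = 291.172 K
T = 11.6 + 291.172 = 302.772 °C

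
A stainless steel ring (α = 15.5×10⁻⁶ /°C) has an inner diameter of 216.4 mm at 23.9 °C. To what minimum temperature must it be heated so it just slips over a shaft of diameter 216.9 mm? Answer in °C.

T = 173 °C

Required Δd = 216.9 − 216.4 = 0.5 mm
Δd = αd₀ΔT ⇒ ΔT = Δd/(αd₀) = 0.5 / (15.5×10⁻⁶ × 216.4) = 149.07 K
T_min = 23.9 + 149.07 = 172.97 °C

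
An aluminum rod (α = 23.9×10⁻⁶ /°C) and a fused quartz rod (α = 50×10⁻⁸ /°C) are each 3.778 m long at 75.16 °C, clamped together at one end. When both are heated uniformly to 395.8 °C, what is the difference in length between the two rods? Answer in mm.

ΔT = 320.64 K
aluminum: ΔL = 23.9×10⁻⁶ × 3.778 m × 320.64 = 2.8952×10⁻² m = 28.952 mm
fused quartz: ΔL = 50×10⁻⁸ × 3.778 m × 320.64 = 6.0569×10⁻⁴ m = 0.60569 mm
difference = 28.952 − 0.60569 = 28.34631 mm

28.3 mm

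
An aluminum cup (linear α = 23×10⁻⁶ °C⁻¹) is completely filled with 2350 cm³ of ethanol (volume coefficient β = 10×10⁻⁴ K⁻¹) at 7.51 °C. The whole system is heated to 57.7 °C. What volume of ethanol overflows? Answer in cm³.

The cup also expands: β_container ≈ 3α = 6.9×10⁻⁵ /K
Net overflow = V₀(β_liq − 3α_cont)ΔT
β − 3α = 1.00×10⁻³ − 6.9×10⁻⁵ = 9.31×10⁻⁴ /K; ΔT = 50.19 K
ΔV = 2350 × 9.31×10⁻⁴ × 50.19 = 110 cm³

110 cm³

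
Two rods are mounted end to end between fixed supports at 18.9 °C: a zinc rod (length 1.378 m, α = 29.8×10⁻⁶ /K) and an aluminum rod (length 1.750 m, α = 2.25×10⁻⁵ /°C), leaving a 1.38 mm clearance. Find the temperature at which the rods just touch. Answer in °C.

T = 36.1 °C

α₁L₁ = 4.10644×10⁻⁵ m/K, α₂L₂ = 3.9375×10⁻⁵ m/K → total 8.04394×10⁻⁵ m/K
ΔT = g/(α₁L₁+α₂L₂) = 1.38×10⁻³ / 8.04394×10⁻⁵ = 17.156 K
T = 18.9 + 17.156 = 36.056 °C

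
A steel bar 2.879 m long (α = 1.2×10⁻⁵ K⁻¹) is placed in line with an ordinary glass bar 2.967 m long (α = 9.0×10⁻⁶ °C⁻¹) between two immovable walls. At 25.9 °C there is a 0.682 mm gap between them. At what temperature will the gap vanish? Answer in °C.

α₁L₁ = 3.4548×10⁻⁵ m/K, α₂L₂ = 2.6703×10⁻⁵ m/K → total 6.1251×10⁻⁵ m/K
ΔT = g/(α₁L₁+α₂L₂) = 6.82×10⁻⁴ / 6.1251×10⁻⁵ = 11.135 K
T = 25.9 + 11.135 = 37.035 °C

T = 37.0 °C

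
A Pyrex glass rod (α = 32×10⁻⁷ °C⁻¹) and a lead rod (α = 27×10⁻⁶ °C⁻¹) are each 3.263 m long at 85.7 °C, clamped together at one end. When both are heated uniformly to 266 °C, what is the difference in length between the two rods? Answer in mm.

ΔT = 180.3 K
Pyrex glass: ΔL = 32×10⁻⁷ × 3.263 m × 180.3 = 1.8826×10⁻³ m = 1.8826 mm
lead: ΔL = 27×10⁻⁶ × 3.263 m × 180.3 = 1.5885×10⁻² m = 15.885 mm
difference = 15.885 − 1.8826 = 14.0024 mm

14.0 mm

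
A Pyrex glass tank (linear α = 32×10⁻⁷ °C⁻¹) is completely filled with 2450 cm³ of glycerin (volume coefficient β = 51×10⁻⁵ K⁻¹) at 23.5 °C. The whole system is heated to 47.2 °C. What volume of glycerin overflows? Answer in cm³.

The tank also expands: β_container ≈ 3α = 9.6×10⁻⁶ /K
Net overflow = V₀(β_liq − 3α_cont)ΔT
β − 3α = 5.10×10⁻⁴ − 9.6×10⁻⁶ = 5.004×10⁻⁴ /K; ΔT = 23.7 K
ΔV = 2450 × 5.004×10⁻⁴ × 23.7 = 29.1 cm³

29.1 cm³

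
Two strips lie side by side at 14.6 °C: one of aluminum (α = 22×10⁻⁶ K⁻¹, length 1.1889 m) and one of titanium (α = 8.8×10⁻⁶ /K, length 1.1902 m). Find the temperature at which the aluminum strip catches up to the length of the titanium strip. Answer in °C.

T = 97.50 °C

L₁(1 + α₁ΔT) = L₂(1 + α₂ΔT) ⇒ ΔT = (L₂ − L₁)/(α₁L₁ − α₂L₂)
L₂ − L₁ = 1.1902 − 1.1889 = 1.30×10⁻³ m
α₁L₁ − α₂L₂ = 22×10⁻⁶×1.1889 − 8.8×10⁻⁶×1.1902 = 1.568204×10⁻⁵ m/K
ΔT = 1.30×10⁻³ / 1.568204×10⁻⁵ = 82.8974 K
T = 14.6 + 82.8974 = 97.4974 °C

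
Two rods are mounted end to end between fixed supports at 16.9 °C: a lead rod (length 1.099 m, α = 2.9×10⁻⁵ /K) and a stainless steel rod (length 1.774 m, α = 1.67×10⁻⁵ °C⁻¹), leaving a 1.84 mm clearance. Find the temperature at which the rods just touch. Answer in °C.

Gap closes when ΔL₁ + ΔL₂ = 1.84 mm = 1.84×10⁻³ m
(α₁L₁ + α₂L₂)ΔT = g
α₁L₁ + α₂L₂ = 2.9×10⁻⁵×1.099 + 1.67×10⁻⁵×1.774 = 6.14968×10⁻⁵ m/K
ΔT = 1.84×10⁻³ / 6.14968×10⁻⁵ = 29.920 K
T = 16.9 + 29.920 = 46.820 °C

T = 46.8 °C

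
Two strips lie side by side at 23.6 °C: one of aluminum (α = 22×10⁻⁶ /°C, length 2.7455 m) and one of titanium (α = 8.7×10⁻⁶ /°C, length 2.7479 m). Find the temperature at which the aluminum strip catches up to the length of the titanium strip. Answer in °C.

T = 89.36 °C

Equal length when α₁L₁ΔT − α₂L₂ΔT = L₂ − L₁ = 2.40×10⁻³ m
α₁L₁ = 6.0401×10⁻⁵, α₂L₂ = 2.390673×10⁻⁵ → Δ(αL) = 3.649427×10⁻⁵ m/K
ΔT = 2.40×10⁻³ / 3.649427×10⁻⁵ = 65.7637 K, so T = 23.6 + 65.7637 = 89.3637 °C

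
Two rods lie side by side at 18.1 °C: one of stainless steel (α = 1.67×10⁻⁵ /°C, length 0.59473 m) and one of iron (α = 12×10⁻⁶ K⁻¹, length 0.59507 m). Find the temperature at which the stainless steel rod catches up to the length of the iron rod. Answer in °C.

T = 139.9 °C

L₁(1 + α₁ΔT) = L₂(1 + α₂ΔT) ⇒ ΔT = (L₂ − L₁)/(α₁L₁ − α₂L₂)
L₂ − L₁ = 0.59507 − 0.59473 = 3.40×10⁻⁴ m
α₁L₁ − α₂L₂ = 1.67×10⁻⁵×0.59473 − 12×10⁻⁶×0.59507 = 2.791151×10⁻⁶ m/K
ΔT = 3.40×10⁻⁴ / 2.791151×10⁻⁶ = 121.814 K
T = 18.1 + 121.814 = 139.914 °C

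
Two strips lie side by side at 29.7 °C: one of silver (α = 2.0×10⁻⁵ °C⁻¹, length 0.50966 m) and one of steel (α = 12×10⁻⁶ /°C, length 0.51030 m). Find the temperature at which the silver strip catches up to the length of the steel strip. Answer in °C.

T = 187.0 °C

L₁(1 + α₁ΔT) = L₂(1 + α₂ΔT) ⇒ ΔT = (L₂ − L₁)/(α₁L₁ − α₂L₂)
L₂ − L₁ = 0.51030 − 0.50966 = 6.40×10⁻⁴ m
α₁L₁ − α₂L₂ = 2.0×10⁻⁵×0.50966 − 12×10⁻⁶×0.51030 = 4.0696×10⁻⁶ m/K
ΔT = 6.40×10⁻⁴ / 4.0696×10⁻⁶ = 157.264 K
T = 29.7 + 157.264 = 186.964 °C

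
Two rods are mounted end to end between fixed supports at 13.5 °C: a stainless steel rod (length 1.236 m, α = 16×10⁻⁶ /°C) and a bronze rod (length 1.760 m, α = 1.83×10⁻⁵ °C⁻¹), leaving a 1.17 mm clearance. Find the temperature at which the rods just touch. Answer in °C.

T = 36.0 °C

Gap closes when ΔL₁ + ΔL₂ = 1.17 mm = 1.17×10⁻³ m
(α₁L₁ + α₂L₂)ΔT = g
α₁L₁ + α₂L₂ = 16×10⁻⁶×1.236 + 1.83×10⁻⁵×1.760 = 5.1984×10⁻⁵ m/K
ΔT = 1.17×10⁻³ / 5.1984×10⁻⁵ = 22.507 K
T = 13.5 + 22.507 = 36.007 °C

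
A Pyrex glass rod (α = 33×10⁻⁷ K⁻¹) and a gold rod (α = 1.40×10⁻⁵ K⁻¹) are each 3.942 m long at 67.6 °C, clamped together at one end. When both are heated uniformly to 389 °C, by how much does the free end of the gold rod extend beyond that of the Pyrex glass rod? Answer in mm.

ΔT = 321.4 K
Pyrex glass: ΔL = 33×10⁻⁷ × 3.942 m × 321.4 = 4.1810×10⁻³ m = 4.1810 mm
gold: ΔL = 1.40×10⁻⁵ × 3.942 m × 321.4 = 1.7737×10⁻² m = 17.737 mm
difference = 17.737 − 4.1810 = 13.556 mm

13.6 mm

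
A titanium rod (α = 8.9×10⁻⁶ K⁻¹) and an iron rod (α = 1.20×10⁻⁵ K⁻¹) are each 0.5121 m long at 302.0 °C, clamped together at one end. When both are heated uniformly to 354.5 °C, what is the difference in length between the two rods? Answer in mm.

ΔT = 52.5 K
titanium: ΔL = 8.9×10⁻⁶ × 0.5121 m × 52.5 = 2.3928×10⁻⁴ m = 0.23928 mm
iron: ΔL = 1.20×10⁻⁵ × 0.5121 m × 52.5 = 3.2262×10⁻⁴ m = 0.32262 mm
difference = 0.32262 − 0.23928 = 0.08334 mm

0.0833 mm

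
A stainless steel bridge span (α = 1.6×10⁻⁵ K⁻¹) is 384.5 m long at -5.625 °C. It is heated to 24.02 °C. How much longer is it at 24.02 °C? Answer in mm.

|ΔT| = |24.02 − (-5.625)| = 29.645 K
ΔL = αL₀ΔT = (1.6×10⁻⁵)(384.5)(29.645) = 1.82×10⁻¹ m

ΔL = 182 mm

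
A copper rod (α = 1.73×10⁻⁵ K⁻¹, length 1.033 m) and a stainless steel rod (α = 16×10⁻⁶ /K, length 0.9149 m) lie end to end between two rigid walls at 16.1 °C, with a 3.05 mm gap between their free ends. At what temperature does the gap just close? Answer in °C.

T = 110 °C

Gap closes when ΔL₁ + ΔL₂ = 3.05 mm = 3.05×10⁻³ m
(α₁L₁ + α₂L₂)ΔT = g
α₁L₁ + α₂L₂ = 1.73×10⁻⁵×1.033 + 16×10⁻⁶×0.9149 = 3.25093×10⁻⁵ m/K
ΔT = 3.05×10⁻³ / 3.25093×10⁻⁵ = 93.82 K
T = 16.1 + 93.82 = 109.92 °C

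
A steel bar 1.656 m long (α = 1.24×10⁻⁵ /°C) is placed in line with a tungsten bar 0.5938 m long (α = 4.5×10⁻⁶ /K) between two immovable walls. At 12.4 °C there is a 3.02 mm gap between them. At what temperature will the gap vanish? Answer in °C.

Gap closes when ΔL₁ + ΔL₂ = 3.02 mm = 3.02×10⁻³ m
(α₁L₁ + α₂L₂)ΔT = g
α₁L₁ + α₂L₂ = 1.24×10⁻⁵×1.656 + 4.5×10⁻⁶×0.5938 = 2.32065×10⁻⁵ m/K
ΔT = 3.02×10⁻³ / 2.32065×10⁻⁵ = 130.14 K
T = 12.4 + 130.14 = 142.54 °C

T = 143 °C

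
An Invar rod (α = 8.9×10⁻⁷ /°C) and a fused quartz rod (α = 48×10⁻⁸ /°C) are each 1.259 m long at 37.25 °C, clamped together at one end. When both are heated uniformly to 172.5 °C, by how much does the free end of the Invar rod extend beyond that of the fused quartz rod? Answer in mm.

ΔT = 135.25 K
Invar: ΔL = 8.9×10⁻⁷ × 1.259 m × 135.25 = 1.5155×10⁻⁴ m = 0.15155 mm
fused quartz: ΔL = 48×10⁻⁸ × 1.259 m × 135.25 = 8.1734×10⁻⁵ m = 0.081734 mm
difference = 0.15155 − 0.081734 = 0.069816 mm

0.0698 mm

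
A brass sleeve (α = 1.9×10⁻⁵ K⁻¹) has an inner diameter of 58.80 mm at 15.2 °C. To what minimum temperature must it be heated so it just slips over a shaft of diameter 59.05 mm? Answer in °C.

T = 239 °C

Required Δd = 59.05 − 58.80 = 0.25 mm
Δd = αd₀ΔT ⇒ ΔT = Δd/(αd₀) = 0.25 / (1.9×10⁻⁵ × 58.80) = 223.77 K
T_min = 15.2 + 223.77 = 238.97 °C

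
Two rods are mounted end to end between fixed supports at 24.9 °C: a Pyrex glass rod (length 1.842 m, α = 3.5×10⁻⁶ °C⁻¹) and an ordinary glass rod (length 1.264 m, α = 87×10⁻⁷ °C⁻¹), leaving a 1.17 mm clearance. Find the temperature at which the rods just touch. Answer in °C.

Gap closes when ΔL₁ + ΔL₂ = 1.17 mm = 1.17×10⁻³ m
(α₁L₁ + α₂L₂)ΔT = g
α₁L₁ + α₂L₂ = 3.5×10⁻⁶×1.842 + 87×10⁻⁷×1.264 = 1.74438×10⁻⁵ m/K
ΔT = 1.17×10⁻³ / 1.74438×10⁻⁵ = 67.073 K
T = 24.9 + 67.073 = 91.973 °C

T = 92.0 °C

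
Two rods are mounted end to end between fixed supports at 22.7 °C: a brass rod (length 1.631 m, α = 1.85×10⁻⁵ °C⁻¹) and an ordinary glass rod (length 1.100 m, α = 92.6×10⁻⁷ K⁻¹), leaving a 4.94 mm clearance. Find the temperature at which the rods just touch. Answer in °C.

Gap closes when ΔL₁ + ΔL₂ = 4.94 mm = 4.94×10⁻³ m
(α₁L₁ + α₂L₂)ΔT = g
α₁L₁ + α₂L₂ = 1.85×10⁻⁵×1.631 + 92.6×10⁻⁷×1.100 = 4.03595×10⁻⁵ m/K
ΔT = 4.94×10⁻³ / 4.03595×10⁻⁵ = 122.40 K
T = 22.7 + 122.40 = 145.10 °C

T = 145 °C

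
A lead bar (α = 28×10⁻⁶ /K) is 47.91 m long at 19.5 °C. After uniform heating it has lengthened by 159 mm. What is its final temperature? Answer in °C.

ΔL = αL₀ΔT ⇒ ΔT = ΔL / (αL₀)
ΔT = 159×10⁻³ m / (28×10⁻⁶ × 47.91 m) = 118.53 K
T = 19.5 + 118.53 = 138.03 °C

T = 138 °C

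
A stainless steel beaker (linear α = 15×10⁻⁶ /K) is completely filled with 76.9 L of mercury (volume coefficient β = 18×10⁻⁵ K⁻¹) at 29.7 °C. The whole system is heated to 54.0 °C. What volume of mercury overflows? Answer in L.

The beaker also expands: β_container ≈ 3α = 4.5×10⁻⁵ /K
Net overflow = V₀(β_liq − 3α_cont)ΔT
β − 3α = 1.80×10⁻⁴ − 4.5×10⁻⁵ = 1.35×10⁻⁴ /K; ΔT = 24.3 K
ΔV = 76.9 × 1.35×10⁻⁴ × 24.3 = 0.252 L

0.252 L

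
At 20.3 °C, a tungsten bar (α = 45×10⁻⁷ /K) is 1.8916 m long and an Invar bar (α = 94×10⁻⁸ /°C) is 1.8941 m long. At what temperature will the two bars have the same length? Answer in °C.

Equal length when α₁L₁ΔT − α₂L₂ΔT = L₂ − L₁ = 2.50×10⁻³ m
α₁L₁ = 8.5122×10⁻⁶, α₂L₂ = 1.780454×10⁻⁶ → Δ(αL) = 6.731746×10⁻⁶ m/K
ΔT = 2.50×10⁻³ / 6.731746×10⁻⁶ = 371.375 K, so T = 20.3 + 371.375 = 391.675 °C

T = 391.7 °C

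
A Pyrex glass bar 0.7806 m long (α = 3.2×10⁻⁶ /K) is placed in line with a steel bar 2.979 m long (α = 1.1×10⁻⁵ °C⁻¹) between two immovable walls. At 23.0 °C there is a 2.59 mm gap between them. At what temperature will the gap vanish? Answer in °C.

T = 96.4 °C

Gap closes when ΔL₁ + ΔL₂ = 2.59 mm = 2.59×10⁻³ m
(α₁L₁ + α₂L₂)ΔT = g
α₁L₁ + α₂L₂ = 3.2×10⁻⁶×0.7806 + 1.1×10⁻⁵×2.979 = 3.526692×10⁻⁵ m/K
ΔT = 2.59×10⁻³ / 3.526692×10⁻⁵ = 73.440 K
T = 23.0 + 73.440 = 96.440 °C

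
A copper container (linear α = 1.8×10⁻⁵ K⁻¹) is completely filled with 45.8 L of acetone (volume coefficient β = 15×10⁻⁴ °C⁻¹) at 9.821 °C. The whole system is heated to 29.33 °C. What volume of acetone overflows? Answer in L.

1.29 L

The container also expands: β_container ≈ 3α = 5.4×10⁻⁵ /K
Net overflow = V₀(β_liq − 3α_cont)ΔT
β − 3α = 1.50×10⁻³ − 5.4×10⁻⁵ = 1.446×10⁻³ /K; ΔT = 19.509 K
ΔV = 45.8 × 1.446×10⁻³ × 19.509 = 1.29 L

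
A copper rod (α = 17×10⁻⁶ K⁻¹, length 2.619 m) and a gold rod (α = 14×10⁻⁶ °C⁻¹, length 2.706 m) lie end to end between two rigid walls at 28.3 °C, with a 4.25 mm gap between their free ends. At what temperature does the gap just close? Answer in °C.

α₁L₁ = 4.4523×10⁻⁵ m/K, α₂L₂ = 3.7884×10⁻⁵ m/K → total 8.2407×10⁻⁵ m/K
ΔT = g/(α₁L₁+α₂L₂) = 4.25×10⁻³ / 8.2407×10⁻⁵ = 51.573 K
T = 28.3 + 51.573 = 79.873 °C

T = 79.9 °C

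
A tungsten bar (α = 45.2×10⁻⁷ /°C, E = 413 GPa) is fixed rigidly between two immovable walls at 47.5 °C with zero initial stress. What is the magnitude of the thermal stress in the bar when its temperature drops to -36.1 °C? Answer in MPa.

σ = 156 MPa

Fully constrained: the free strain ε = αΔT is blocked, so σ = Eε = EαΔT.
|ΔT| = 83.6 K
σ = 413×10⁹ × 45.2×10⁻⁷ × 83.6 = 1.56×10⁸ Pa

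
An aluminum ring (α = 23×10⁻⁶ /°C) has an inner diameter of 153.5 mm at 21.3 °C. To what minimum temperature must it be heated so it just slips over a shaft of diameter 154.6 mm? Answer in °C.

Required Δd = 154.6 − 153.5 = 1.1 mm
Δd = αd₀ΔT ⇒ ΔT = Δd/(αd₀) = 1.1 / (23×10⁻⁶ × 153.5) = 311.57 K
T_min = 21.3 + 311.57 = 332.87 °C

T = 333 °C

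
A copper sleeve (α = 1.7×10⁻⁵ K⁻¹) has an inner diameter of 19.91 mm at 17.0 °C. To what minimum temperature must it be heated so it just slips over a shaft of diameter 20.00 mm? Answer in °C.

T = 283 °C

Required Δd = 20.00 − 19.91 = 0.09 mm
Δd = αd₀ΔT ⇒ ΔT = Δd/(αd₀) = 0.09 / (1.7×10⁻⁵ × 19.91) = 265.90 K
T_min = 17.0 + 265.90 = 282.90 °C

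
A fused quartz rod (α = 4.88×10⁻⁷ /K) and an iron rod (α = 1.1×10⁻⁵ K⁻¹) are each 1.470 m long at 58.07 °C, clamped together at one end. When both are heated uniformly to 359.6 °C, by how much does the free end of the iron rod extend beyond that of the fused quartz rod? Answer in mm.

ΔT = 301.53 K
fused quartz: ΔL = 4.88×10⁻⁷ × 1.470 m × 301.53 = 2.1631×10⁻⁴ m = 0.21631 mm
iron: ΔL = 1.1×10⁻⁵ × 1.470 m × 301.53 = 4.8757×10⁻³ m = 4.8757 mm
difference = 4.8757 − 0.21631 = 4.65939 mm

4.66 mm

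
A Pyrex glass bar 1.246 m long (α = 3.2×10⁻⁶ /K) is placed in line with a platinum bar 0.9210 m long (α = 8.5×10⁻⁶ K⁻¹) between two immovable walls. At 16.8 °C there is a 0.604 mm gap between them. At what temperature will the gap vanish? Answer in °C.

α₁L₁ = 3.9872×10⁻⁶ m/K, α₂L₂ = 7.8285×10⁻⁶ m/K → total 1.18157×10⁻⁵ m/K
ΔT = g/(α₁L₁+α₂L₂) = 6.04×10⁻⁴ / 1.18157×10⁻⁵ = 51.118 K
T = 16.8 + 51.118 = 67.918 °C

T = 67.9 °C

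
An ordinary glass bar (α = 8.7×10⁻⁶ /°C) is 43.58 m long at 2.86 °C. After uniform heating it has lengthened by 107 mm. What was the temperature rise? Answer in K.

ΔL = αL₀ΔT ⇒ ΔT = ΔL / (αL₀)
ΔT = 107×10⁻³ m / (8.7×10⁻⁶ × 43.58 m) = 282.21 K

ΔT = 282 K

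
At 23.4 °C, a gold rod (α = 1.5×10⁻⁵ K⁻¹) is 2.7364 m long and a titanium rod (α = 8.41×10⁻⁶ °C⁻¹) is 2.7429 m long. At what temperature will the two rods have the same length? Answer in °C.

L₁(1 + α₁ΔT) = L₂(1 + α₂ΔT) ⇒ ΔT = (L₂ − L₁)/(α₁L₁ − α₂L₂)
L₂ − L₁ = 2.7429 − 2.7364 = 6.50×10⁻³ m
α₁L₁ − α₂L₂ = 1.5×10⁻⁵×2.7364 − 8.41×10⁻⁶×2.7429 = 1.7978211×10⁻⁵ m/K
ΔT = 6.50×10⁻³ / 1.7978211×10⁻⁵ = 361.549 K
T = 23.4 + 361.549 = 384.949 °C

T = 384.9 °C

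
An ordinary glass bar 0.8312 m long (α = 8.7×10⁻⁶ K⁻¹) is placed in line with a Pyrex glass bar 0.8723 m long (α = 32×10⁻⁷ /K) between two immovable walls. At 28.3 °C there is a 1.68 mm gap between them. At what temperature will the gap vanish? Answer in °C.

α₁L₁ = 7.23144×10⁻⁶ m/K, α₂L₂ = 2.79136×10⁻⁶ m/K → total 1.00228×10⁻⁵ m/K
ΔT = g/(α₁L₁+α₂L₂) = 1.68×10⁻³ / 1.00228×10⁻⁵ = 167.62 K
T = 28.3 + 167.62 = 195.92 °C

T = 196 °C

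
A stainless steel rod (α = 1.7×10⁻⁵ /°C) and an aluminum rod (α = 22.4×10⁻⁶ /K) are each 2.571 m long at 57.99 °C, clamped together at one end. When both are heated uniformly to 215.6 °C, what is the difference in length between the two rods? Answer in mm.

ΔT = 157.61 K
stainless steel: ΔL = 1.7×10⁻⁵ × 2.571 m × 157.61 = 6.8887×10⁻³ m = 6.8887 mm
aluminum: ΔL = 22.4×10⁻⁶ × 2.571 m × 157.61 = 9.0768×10⁻³ m = 9.0768 mm
difference = 9.0768 − 6.8887 = 2.1881 mm

2.19 mm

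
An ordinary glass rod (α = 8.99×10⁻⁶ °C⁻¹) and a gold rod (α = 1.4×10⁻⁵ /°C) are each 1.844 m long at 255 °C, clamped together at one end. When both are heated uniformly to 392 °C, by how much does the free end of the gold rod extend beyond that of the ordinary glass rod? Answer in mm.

ΔT = 137 K
ordinary glass: ΔL = 8.99×10⁻⁶ × 1.844 m × 137 = 2.2711×10⁻³ m = 2.2711 mm
gold: ΔL = 1.4×10⁻⁵ × 1.844 m × 137 = 3.5368×10⁻³ m = 3.5368 mm
difference = 3.5368 − 2.2711 = 1.2657 mm

1.27 mm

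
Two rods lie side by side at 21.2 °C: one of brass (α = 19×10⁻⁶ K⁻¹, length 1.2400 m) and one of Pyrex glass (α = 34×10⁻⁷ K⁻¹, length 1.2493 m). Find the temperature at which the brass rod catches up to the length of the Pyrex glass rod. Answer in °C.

T = 502.8 °C

L₁(1 + α₁ΔT) = L₂(1 + α₂ΔT) ⇒ ΔT = (L₂ − L₁)/(α₁L₁ − α₂L₂)
L₂ − L₁ = 1.2493 − 1.2400 = 9.30×10⁻³ m
α₁L₁ − α₂L₂ = 19×10⁻⁶×1.2400 − 34×10⁻⁷×1.2493 = 1.931238×10⁻⁵ m/K
ΔT = 9.30×10⁻³ / 1.931238×10⁻⁵ = 481.556 K
T = 21.2 + 481.556 = 502.756 °C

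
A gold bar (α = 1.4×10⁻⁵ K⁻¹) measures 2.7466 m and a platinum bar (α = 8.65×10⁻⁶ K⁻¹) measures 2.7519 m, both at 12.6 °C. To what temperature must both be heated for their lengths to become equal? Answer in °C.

L₁(1 + α₁ΔT) = L₂(1 + α₂ΔT) ⇒ ΔT = (L₂ − L₁)/(α₁L₁ − α₂L₂)
L₂ − L₁ = 2.7519 − 2.7466 = 5.30×10⁻³ m
α₁L₁ − α₂L₂ = 1.4×10⁻⁵×2.7466 − 8.65×10⁻⁶×2.7519 = 1.4648465×10⁻⁵ m/K
ΔT = 5.30×10⁻³ / 1.4648465×10⁻⁵ = 361.813 K
T = 12.6 + 361.813 = 374.413 °C

T = 374.4 °C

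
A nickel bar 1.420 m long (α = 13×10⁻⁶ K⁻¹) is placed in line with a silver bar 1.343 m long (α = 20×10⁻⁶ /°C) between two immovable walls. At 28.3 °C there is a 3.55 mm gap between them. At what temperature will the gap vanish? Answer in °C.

T = 107 °C

Gap closes when ΔL₁ + ΔL₂ = 3.55 mm = 3.55×10⁻³ m
(α₁L₁ + α₂L₂)ΔT = g
α₁L₁ + α₂L₂ = 13×10⁻⁶×1.420 + 20×10⁻⁶×1.343 = 4.532×10⁻⁵ m/K
ΔT = 3.55×10⁻³ / 4.532×10⁻⁵ = 78.33 K
T = 28.3 + 78.33 = 106.63 °C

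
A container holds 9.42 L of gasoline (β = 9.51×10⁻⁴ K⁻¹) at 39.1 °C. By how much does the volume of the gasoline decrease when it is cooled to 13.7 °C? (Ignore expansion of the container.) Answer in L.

|ΔT| = |13.7 − 39.1| = 25.4 K
ΔV = βV₀ΔT = (9.51×10⁻⁴)(9.42)(25.4) = 0.228 L

ΔV = 0.228 L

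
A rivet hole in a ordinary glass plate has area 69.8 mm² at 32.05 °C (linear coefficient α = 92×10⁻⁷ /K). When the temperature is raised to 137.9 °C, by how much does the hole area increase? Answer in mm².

ΔA = 0.136 mm²

Area coefficient ≈ 2α; |ΔT| = 105.85 K
ΔA = 2αA₀ΔT = 2(92×10⁻⁷)(69.8)(105.85) = 0.136 mm²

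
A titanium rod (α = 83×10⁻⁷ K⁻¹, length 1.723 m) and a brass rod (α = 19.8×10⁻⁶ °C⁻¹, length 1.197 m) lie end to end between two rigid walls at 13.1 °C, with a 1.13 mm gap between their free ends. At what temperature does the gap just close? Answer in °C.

T = 42.8 °C

α₁L₁ = 1.43009×10⁻⁵ m/K, α₂L₂ = 2.37006×10⁻⁵ m/K → total 3.80015×10⁻⁵ m/K
ΔT = g/(α₁L₁+α₂L₂) = 1.13×10⁻³ / 3.80015×10⁻⁵ = 29.736 K
T = 13.1 + 29.736 = 42.836 °C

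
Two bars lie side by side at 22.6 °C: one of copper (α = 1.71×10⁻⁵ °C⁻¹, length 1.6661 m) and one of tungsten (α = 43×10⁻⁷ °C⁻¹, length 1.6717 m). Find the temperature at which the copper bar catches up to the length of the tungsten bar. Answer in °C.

Equal length when α₁L₁ΔT − α₂L₂ΔT = L₂ − L₁ = 5.60×10⁻³ m
α₁L₁ = 2.849031×10⁻⁵, α₂L₂ = 7.18831×10⁻⁶ → Δ(αL) = 2.1302×10⁻⁵ m/K
ΔT = 5.60×10⁻³ / 2.1302×10⁻⁵ = 262.886 K, so T = 22.6 + 262.886 = 285.486 °C

T = 285.5 °C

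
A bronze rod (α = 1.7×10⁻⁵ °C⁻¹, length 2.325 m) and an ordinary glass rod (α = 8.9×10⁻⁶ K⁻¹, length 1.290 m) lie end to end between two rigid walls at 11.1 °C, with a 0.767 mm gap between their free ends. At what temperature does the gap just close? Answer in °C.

α₁L₁ = 3.9525×10⁻⁵ m/K, α₂L₂ = 1.1481×10⁻⁵ m/K → total 5.1006×10⁻⁵ m/K
ΔT = g/(α₁L₁+α₂L₂) = 7.67×10⁻⁴ / 5.1006×10⁻⁵ = 15.037 K
T = 11.1 + 15.037 = 26.137 °C

T = 26.1 °C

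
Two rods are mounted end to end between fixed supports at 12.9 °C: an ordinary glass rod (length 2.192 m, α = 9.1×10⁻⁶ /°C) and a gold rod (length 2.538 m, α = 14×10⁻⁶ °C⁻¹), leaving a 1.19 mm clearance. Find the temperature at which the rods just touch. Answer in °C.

T = 34.3 °C

Gap closes when ΔL₁ + ΔL₂ = 1.19 mm = 1.19×10⁻³ m
(α₁L₁ + α₂L₂)ΔT = g
α₁L₁ + α₂L₂ = 9.1×10⁻⁶×2.192 + 14×10⁻⁶×2.538 = 5.54792×10⁻⁵ m/K
ΔT = 1.19×10⁻³ / 5.54792×10⁻⁵ = 21.449 K
T = 12.9 + 21.449 = 34.349 °C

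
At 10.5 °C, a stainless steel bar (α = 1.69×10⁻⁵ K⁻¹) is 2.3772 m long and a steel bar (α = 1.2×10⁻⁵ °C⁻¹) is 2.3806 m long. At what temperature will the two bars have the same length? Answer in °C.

L₁(1 + α₁ΔT) = L₂(1 + α₂ΔT) ⇒ ΔT = (L₂ − L₁)/(α₁L₁ − α₂L₂)
L₂ − L₁ = 2.3806 − 2.3772 = 3.40×10⁻³ m
α₁L₁ − α₂L₂ = 1.69×10⁻⁵×2.3772 − 1.2×10⁻⁵×2.3806 = 1.160748×10⁻⁵ m/K
ΔT = 3.40×10⁻³ / 1.160748×10⁻⁵ = 292.915 K
T = 10.5 + 292.915 = 303.415 °C

T = 303.4 °C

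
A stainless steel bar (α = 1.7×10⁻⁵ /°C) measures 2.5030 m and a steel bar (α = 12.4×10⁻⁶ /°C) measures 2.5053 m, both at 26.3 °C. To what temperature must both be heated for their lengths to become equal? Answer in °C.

L₁(1 + α₁ΔT) = L₂(1 + α₂ΔT) ⇒ ΔT = (L₂ − L₁)/(α₁L₁ − α₂L₂)
L₂ − L₁ = 2.5053 − 2.5030 = 2.30×10⁻³ m
α₁L₁ − α₂L₂ = 1.7×10⁻⁵×2.5030 − 12.4×10⁻⁶×2.5053 = 1.148528×10⁻⁵ m/K
ΔT = 2.30×10⁻³ / 1.148528×10⁻⁵ = 200.256 K
T = 26.3 + 200.256 = 226.556 °C

T = 226.6 °C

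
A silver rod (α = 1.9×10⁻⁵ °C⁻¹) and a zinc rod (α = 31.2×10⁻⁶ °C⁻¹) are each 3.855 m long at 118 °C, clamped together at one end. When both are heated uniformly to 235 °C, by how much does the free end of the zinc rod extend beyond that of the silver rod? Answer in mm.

ΔT = 117 K
silver: ΔL = 1.9×10⁻⁵ × 3.855 m × 117 = 8.5697×10⁻³ m = 8.5697 mm
zinc: ΔL = 31.2×10⁻⁶ × 3.855 m × 117 = 1.4072×10⁻² m = 14.072 mm
difference = 14.072 − 8.5697 = 5.5023 mm

5.50 mm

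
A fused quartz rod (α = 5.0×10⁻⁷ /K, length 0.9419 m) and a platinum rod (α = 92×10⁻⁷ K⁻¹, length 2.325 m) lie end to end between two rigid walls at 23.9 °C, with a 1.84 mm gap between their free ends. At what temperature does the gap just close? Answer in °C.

T = 108 °C

Gap closes when ΔL₁ + ΔL₂ = 1.84 mm = 1.84×10⁻³ m
(α₁L₁ + α₂L₂)ΔT = g
α₁L₁ + α₂L₂ = 5.0×10⁻⁷×0.9419 + 92×10⁻⁷×2.325 = 2.186095×10⁻⁵ m/K
ΔT = 1.84×10⁻³ / 2.186095×10⁻⁵ = 84.17 K
T = 23.9 + 84.17 = 108.07 °C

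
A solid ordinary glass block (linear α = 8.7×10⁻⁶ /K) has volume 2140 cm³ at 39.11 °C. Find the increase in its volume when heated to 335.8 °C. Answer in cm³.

ΔV = 16.6 cm³

Isotropic solid: β ≈ 3α = 2.6×10⁻⁵ /K; ΔT = 296.69 K
ΔV = 3αV₀ΔT = 3(8.7×10⁻⁶)(2140)(296.69) = 16.6 cm³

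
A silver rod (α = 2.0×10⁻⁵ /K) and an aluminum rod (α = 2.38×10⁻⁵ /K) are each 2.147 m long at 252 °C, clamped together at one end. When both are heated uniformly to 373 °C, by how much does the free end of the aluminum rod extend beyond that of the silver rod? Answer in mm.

ΔT = 121 K
silver: ΔL = 2.0×10⁻⁵ × 2.147 m × 121 = 5.1957×10⁻³ m = 5.1957 mm
aluminum: ΔL = 2.38×10⁻⁵ × 2.147 m × 121 = 6.1829×10⁻³ m = 6.1829 mm
difference = 6.1829 − 5.1957 = 0.9872 mm

0.987 mm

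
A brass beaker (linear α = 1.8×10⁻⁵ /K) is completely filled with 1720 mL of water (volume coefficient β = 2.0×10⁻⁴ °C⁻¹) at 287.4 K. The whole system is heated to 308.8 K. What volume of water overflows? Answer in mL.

5.37 mL

The beaker also expands: β_container ≈ 3α = 5.4×10⁻⁵ /K
Net overflow = V₀(β_liq − 3α_cont)ΔT
β − 3α = 2.00×10⁻⁴ − 5.4×10⁻⁵ = 1.46×10⁻⁴ /K; ΔT = 21.4 K
ΔV = 1720 × 1.46×10⁻⁴ × 21.4 = 5.37 mL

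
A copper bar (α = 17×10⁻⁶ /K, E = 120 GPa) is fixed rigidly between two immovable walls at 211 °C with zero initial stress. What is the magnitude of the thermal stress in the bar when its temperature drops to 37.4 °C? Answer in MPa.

σ = 354 MPa

Fully constrained: the free strain ε = αΔT is blocked, so σ = Eε = EαΔT.
|ΔT| = 173.6 K
σ = 120×10⁹ × 17×10⁻⁶ × 173.6 = 3.54×10⁸ Pa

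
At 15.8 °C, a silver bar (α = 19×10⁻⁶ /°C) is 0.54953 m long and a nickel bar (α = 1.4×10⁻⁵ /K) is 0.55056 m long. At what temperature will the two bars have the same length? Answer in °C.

Equal length when α₁L₁ΔT − α₂L₂ΔT = L₂ − L₁ = 1.03×10⁻³ m
α₁L₁ = 1.044107×10⁻⁵, α₂L₂ = 7.70784×10⁻⁶ → Δ(αL) = 2.73323×10⁻⁶ m/K
ΔT = 1.03×10⁻³ / 2.73323×10⁻⁶ = 376.844 K, so T = 15.8 + 376.844 = 392.644 °C

T = 392.6 °C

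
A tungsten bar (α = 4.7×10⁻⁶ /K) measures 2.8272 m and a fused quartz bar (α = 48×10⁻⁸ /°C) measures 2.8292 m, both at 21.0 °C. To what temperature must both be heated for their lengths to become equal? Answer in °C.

L₁(1 + α₁ΔT) = L₂(1 + α₂ΔT) ⇒ ΔT = (L₂ − L₁)/(α₁L₁ − α₂L₂)
L₂ − L₁ = 2.8292 − 2.8272 = 2.00×10⁻³ m
α₁L₁ − α₂L₂ = 4.7×10⁻⁶×2.8272 − 48×10⁻⁸×2.8292 = 1.1929824×10⁻⁵ m/K
ΔT = 2.00×10⁻³ / 1.1929824×10⁻⁵ = 167.647 K
T = 21.0 + 167.647 = 188.647 °C

T = 188.6 °C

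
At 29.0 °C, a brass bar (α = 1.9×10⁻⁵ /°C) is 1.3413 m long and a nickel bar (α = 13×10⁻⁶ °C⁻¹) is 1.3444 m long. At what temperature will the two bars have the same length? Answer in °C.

T = 416.1 °C

L₁(1 + α₁ΔT) = L₂(1 + α₂ΔT) ⇒ ΔT = (L₂ − L₁)/(α₁L₁ − α₂L₂)
L₂ − L₁ = 1.3444 − 1.3413 = 3.10×10⁻³ m
α₁L₁ − α₂L₂ = 1.9×10⁻⁵×1.3413 − 13×10⁻⁶×1.3444 = 8.0075×10⁻⁶ m/K
ΔT = 3.10×10⁻³ / 8.0075×10⁻⁶ = 387.137 K
T = 29.0 + 387.137 = 416.137 °C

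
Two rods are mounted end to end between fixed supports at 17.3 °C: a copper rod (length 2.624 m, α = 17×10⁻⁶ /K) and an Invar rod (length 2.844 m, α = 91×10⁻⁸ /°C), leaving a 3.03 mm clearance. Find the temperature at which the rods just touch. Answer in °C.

Gap closes when ΔL₁ + ΔL₂ = 3.03 mm = 3.03×10⁻³ m
(α₁L₁ + α₂L₂)ΔT = g
α₁L₁ + α₂L₂ = 17×10⁻⁶×2.624 + 91×10⁻⁸×2.844 = 4.719604×10⁻⁵ m/K
ΔT = 3.03×10⁻³ / 4.719604×10⁻⁵ = 64.200 K
T = 17.3 + 64.200 = 81.500 °C

T = 81.5 °C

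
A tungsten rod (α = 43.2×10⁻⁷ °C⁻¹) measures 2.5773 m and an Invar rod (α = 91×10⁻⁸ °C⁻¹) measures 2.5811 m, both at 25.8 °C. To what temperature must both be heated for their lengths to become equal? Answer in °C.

Equal length when α₁L₁ΔT − α₂L₂ΔT = L₂ − L₁ = 3.80×10⁻³ m
α₁L₁ = 1.1133936×10⁻⁵, α₂L₂ = 2.348801×10⁻⁶ → Δ(αL) = 8.785135×10⁻⁶ m/K
ΔT = 3.80×10⁻³ / 8.785135×10⁻⁶ = 432.549 K, so T = 25.8 + 432.549 = 458.349 °C

T = 458.3 °C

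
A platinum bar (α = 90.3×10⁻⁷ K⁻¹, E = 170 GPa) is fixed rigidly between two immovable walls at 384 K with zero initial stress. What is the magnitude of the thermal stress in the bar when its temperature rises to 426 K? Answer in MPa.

σ = 64.5 MPa

Fully constrained: the free strain ε = αΔT is blocked, so σ = Eε = EαΔT.
|ΔT| = 42 K
σ = 170×10⁹ × 90.3×10⁻⁷ × 42 = 6.45×10⁷ Pa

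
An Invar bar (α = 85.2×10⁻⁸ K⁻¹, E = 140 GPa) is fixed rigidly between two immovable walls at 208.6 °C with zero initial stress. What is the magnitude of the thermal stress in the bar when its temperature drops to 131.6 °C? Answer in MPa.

σ = 9.18 MPa

Fully constrained: the free strain ε = αΔT is blocked, so σ = Eε = EαΔT.
|ΔT| = 77.0 K
σ = 140×10⁹ × 85.2×10⁻⁸ × 77.0 = 9.18×10⁶ Pa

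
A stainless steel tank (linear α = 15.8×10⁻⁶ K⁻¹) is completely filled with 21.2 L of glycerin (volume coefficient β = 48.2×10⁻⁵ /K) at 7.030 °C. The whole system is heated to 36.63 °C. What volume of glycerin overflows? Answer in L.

The tank also expands: β_container ≈ 3α = 4.74×10⁻⁵ /K
Net overflow = V₀(β_liq − 3α_cont)ΔT
β − 3α = 4.82×10⁻⁴ − 4.74×10⁻⁵ = 4.346×10⁻⁴ /K; ΔT = 29.600 K
ΔV = 21.2 × 4.346×10⁻⁴ × 29.600 = 0.273 L

0.273 L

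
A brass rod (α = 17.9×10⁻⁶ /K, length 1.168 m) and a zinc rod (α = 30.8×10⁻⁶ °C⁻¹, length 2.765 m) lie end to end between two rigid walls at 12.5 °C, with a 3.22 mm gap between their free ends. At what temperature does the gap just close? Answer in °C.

Gap closes when ΔL₁ + ΔL₂ = 3.22 mm = 3.22×10⁻³ m
(α₁L₁ + α₂L₂)ΔT = g
α₁L₁ + α₂L₂ = 17.9×10⁻⁶×1.168 + 30.8×10⁻⁶×2.765 = 1.060692×10⁻⁴ m/K
ΔT = 3.22×10⁻³ / 1.060692×10⁻⁴ = 30.358 K
T = 12.5 + 30.358 = 42.858 °C

T = 42.9 °C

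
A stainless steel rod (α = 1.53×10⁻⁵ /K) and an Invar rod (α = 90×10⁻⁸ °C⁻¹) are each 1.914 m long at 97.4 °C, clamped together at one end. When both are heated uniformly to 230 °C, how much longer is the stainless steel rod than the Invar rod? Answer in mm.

ΔT = 132.6 K
stainless steel: ΔL = 1.53×10⁻⁵ × 1.914 m × 132.6 = 3.8831×10⁻³ m = 3.8831 mm
Invar: ΔL = 90×10⁻⁸ × 1.914 m × 132.6 = 2.2842×10⁻⁴ m = 0.22842 mm
difference = 3.8831 − 0.22842 = 3.65468 mm

3.65 mm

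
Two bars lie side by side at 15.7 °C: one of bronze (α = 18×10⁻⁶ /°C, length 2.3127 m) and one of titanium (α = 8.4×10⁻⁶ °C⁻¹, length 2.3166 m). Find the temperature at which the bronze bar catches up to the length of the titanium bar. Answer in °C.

L₁(1 + α₁ΔT) = L₂(1 + α₂ΔT) ⇒ ΔT = (L₂ − L₁)/(α₁L₁ − α₂L₂)
L₂ − L₁ = 2.3166 − 2.3127 = 3.90×10⁻³ m
α₁L₁ − α₂L₂ = 18×10⁻⁶×2.3127 − 8.4×10⁻⁶×2.3166 = 2.216916×10⁻⁵ m/K
ΔT = 3.90×10⁻³ / 2.216916×10⁻⁵ = 175.920 K
T = 15.7 + 175.920 = 191.620 °C

T = 191.6 °C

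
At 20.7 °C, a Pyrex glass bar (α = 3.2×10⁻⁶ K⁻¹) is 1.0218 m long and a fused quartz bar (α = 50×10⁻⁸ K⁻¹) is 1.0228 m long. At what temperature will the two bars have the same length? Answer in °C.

T = 383.2 °C

Equal length when α₁L₁ΔT − α₂L₂ΔT = L₂ − L₁ = 1.00×10⁻³ m
α₁L₁ = 3.26976×10⁻⁶, α₂L₂ = 5.114×10⁻⁷ → Δ(αL) = 2.75836×10⁻⁶ m/K
ΔT = 1.00×10⁻³ / 2.75836×10⁻⁶ = 362.534 K, so T = 20.7 + 362.534 = 383.234 °C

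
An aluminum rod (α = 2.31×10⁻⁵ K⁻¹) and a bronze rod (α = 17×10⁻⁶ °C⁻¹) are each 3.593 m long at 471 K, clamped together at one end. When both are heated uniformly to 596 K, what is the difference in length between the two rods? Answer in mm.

2.74 mm

ΔT = 125 K
aluminum: ΔL = 2.31×10⁻⁵ × 3.593 m × 125 = 1.0375×10⁻² m = 10.375 mm
bronze: ΔL = 17×10⁻⁶ × 3.593 m × 125 = 7.6351×10⁻³ m = 7.6351 mm
difference = 10.375 − 7.6351 = 2.7399 mm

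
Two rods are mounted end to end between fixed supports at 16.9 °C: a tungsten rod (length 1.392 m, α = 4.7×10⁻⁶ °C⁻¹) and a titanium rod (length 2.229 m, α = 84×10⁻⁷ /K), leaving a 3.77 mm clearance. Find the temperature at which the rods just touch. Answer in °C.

T = 166 °C

α₁L₁ = 6.5424×10⁻⁶ m/K, α₂L₂ = 1.87236×10⁻⁵ m/K → total 2.5266×10⁻⁵ m/K
ΔT = g/(α₁L₁+α₂L₂) = 3.77×10⁻³ / 2.5266×10⁻⁵ = 149.21 K
T = 16.9 + 149.21 = 166.11 °C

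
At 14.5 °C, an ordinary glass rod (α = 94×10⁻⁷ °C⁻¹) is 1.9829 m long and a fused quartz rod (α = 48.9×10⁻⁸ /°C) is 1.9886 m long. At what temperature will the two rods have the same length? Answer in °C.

T = 337.1 °C

Equal length when α₁L₁ΔT − α₂L₂ΔT = L₂ − L₁ = 5.70×10⁻³ m
α₁L₁ = 1.863926×10⁻⁵, α₂L₂ = 9.724254×10⁻⁷ → Δ(αL) = 1.76668346×10⁻⁵ m/K
ΔT = 5.70×10⁻³ / 1.76668346×10⁻⁵ = 322.638 K, so T = 14.5 + 322.638 = 337.138 °C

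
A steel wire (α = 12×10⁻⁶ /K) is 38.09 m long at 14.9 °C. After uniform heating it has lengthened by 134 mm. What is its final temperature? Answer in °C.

ΔL = αL₀ΔT ⇒ ΔT = ΔL / (αL₀)
ΔT = 134×10⁻³ m / (12×10⁻⁶ × 38.09 m) = 293.17 K
T = 14.9 + 293.17 = 308.07 °C

T = 308 °C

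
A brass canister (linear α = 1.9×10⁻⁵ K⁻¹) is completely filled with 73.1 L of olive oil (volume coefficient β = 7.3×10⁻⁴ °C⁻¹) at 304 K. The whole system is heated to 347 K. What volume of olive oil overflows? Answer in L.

The canister also expands: β_container ≈ 3α = 5.7×10⁻⁵ /K
Net overflow = V₀(β_liq − 3α_cont)ΔT
β − 3α = 7.30×10⁻⁴ − 5.7×10⁻⁵ = 6.73×10⁻⁴ /K; ΔT = 43 K
ΔV = 73.1 × 6.73×10⁻⁴ × 43 = 2.12 L

2.12 L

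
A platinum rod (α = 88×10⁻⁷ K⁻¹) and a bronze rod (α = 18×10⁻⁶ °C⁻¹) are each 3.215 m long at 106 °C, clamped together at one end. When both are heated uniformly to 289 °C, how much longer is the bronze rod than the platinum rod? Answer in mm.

5.41 mm

ΔT = 183 K
platinum: ΔL = 88×10⁻⁷ × 3.215 m × 183 = 5.1774×10⁻³ m = 5.1774 mm
bronze: ΔL = 18×10⁻⁶ × 3.215 m × 183 = 1.0590×10⁻² m = 10.590 mm
difference = 10.590 − 5.1774 = 5.4126 mm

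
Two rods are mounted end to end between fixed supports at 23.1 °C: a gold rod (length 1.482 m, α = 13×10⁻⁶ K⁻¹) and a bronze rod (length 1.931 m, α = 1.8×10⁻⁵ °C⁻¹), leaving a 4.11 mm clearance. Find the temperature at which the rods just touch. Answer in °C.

α₁L₁ = 1.9266×10⁻⁵ m/K, α₂L₂ = 3.4758×10⁻⁵ m/K → total 5.4024×10⁻⁵ m/K
ΔT = g/(α₁L₁+α₂L₂) = 4.11×10⁻³ / 5.4024×10⁻⁵ = 76.077 K
T = 23.1 + 76.077 = 99.177 °C

T = 99.2 °C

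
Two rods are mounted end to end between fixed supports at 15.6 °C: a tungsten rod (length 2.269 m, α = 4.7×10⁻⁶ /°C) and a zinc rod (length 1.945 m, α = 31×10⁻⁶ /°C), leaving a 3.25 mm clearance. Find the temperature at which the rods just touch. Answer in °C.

α₁L₁ = 1.06643×10⁻⁵ m/K, α₂L₂ = 6.0295×10⁻⁵ m/K → total 7.09593×10⁻⁵ m/K
ΔT = g/(α₁L₁+α₂L₂) = 3.25×10⁻³ / 7.09593×10⁻⁵ = 45.801 K
T = 15.6 + 45.801 = 61.401 °C

T = 61.4 °C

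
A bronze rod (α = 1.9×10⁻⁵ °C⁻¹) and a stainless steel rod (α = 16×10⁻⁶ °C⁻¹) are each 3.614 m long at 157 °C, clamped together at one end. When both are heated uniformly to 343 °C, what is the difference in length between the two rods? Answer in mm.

ΔT = 186 K
bronze: ΔL = 1.9×10⁻⁵ × 3.614 m × 186 = 1.2772×10⁻² m = 12.772 mm
stainless steel: ΔL = 16×10⁻⁶ × 3.614 m × 186 = 1.0755×10⁻² m = 10.755 mm
difference = 12.772 − 10.755 = 2.017 mm

2.02 mm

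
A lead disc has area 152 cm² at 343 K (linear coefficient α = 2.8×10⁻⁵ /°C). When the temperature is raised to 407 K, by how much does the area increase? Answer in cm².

ΔA = 0.545 cm²

Area coefficient ≈ 2α; |ΔT| = 64 K
ΔA = 2αA₀ΔT = 2(2.8×10⁻⁵)(152)(64) = 0.545 cm²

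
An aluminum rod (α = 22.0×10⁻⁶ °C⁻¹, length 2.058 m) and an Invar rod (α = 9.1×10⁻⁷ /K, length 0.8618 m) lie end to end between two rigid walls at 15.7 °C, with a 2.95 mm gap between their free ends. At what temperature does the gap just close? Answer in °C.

T = 79.7 °C

α₁L₁ = 4.5276×10⁻⁵ m/K, α₂L₂ = 7.84238×10⁻⁷ m/K → total 4.6060238×10⁻⁵ m/K
ΔT = g/(α₁L₁+α₂L₂) = 2.95×10⁻³ / 4.6060238×10⁻⁵ = 64.047 K
T = 15.7 + 64.047 = 79.747 °C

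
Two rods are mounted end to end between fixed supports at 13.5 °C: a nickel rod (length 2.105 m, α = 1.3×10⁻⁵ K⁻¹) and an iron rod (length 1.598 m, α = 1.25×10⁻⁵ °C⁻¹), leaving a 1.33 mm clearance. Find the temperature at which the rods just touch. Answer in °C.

Gap closes when ΔL₁ + ΔL₂ = 1.33 mm = 1.33×10⁻³ m
(α₁L₁ + α₂L₂)ΔT = g
α₁L₁ + α₂L₂ = 1.3×10⁻⁵×2.105 + 1.25×10⁻⁵×1.598 = 4.734×10⁻⁵ m/K
ΔT = 1.33×10⁻³ / 4.734×10⁻⁵ = 28.095 K
T = 13.5 + 28.095 = 41.595 °C

T = 41.6 °C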